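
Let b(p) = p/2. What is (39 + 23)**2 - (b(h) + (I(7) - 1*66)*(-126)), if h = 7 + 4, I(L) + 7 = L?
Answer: -8955/2 ≈ -4477.5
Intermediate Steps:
I(L) = -7 + L
h = 11
b(p) = p/2 (b(p) = p*(1/2) = p/2)
(39 + 23)**2 - (b(h) + (I(7) - 1*66)*(-126)) = (39 + 23)**2 - ((1/2)*11 + ((-7 + 7) - 1*66)*(-126)) = 62**2 - (11/2 + (0 - 66)*(-126)) = 3844 - (11/2 - 66*(-126)) = 3844 - (11/2 + 8316) = 3844 - 1*16643/2 = 3844 - 16643/2 = -8955/2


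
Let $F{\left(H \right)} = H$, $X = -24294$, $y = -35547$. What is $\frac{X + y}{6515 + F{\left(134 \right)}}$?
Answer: $-9$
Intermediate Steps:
$\frac{X + y}{6515 + F{\left(134 \right)}} = \frac{-24294 - 35547}{6515 + 134} = - \frac{59841}{6649} = \left(-59841\right) \frac{1}{6649} = -9$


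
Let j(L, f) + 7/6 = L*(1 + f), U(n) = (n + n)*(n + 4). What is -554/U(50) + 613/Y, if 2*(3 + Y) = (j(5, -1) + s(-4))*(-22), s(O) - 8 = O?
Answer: -1997477/110700 ≈ -18.044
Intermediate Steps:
U(n) = 2*n*(4 + n) (U(n) = (2*n)*(4 + n) = 2*n*(4 + n))
s(O) = 8 + O
j(L, f) = -7/6 + L*(1 + f)
Y = -205/6 (Y = -3 + (((-7/6 + 5 + 5*(-1)) + (8 - 4))*(-22))/2 = -3 + (((-7/6 + 5 - 5) + 4)*(-22))/2 = -3 + ((-7/6 + 4)*(-22))/2 = -3 + ((17/6)*(-22))/2 = -3 + (1/2)*(-187/3) = -3 - 187/6 = -205/6 ≈ -34.167)
-554/U(50) + 613/Y = -554*1/(100*(4 + 50)) + 613/(-205/6) = -554/(2*50*54) + 613*(-6/205) = -554/5400 - 3678/205 = -554*1/5400 - 3678/205 = -277/2700 - 3678/205 = -1997477/110700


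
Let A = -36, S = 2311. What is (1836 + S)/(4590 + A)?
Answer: 377/414 ≈ 0.91063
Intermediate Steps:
(1836 + S)/(4590 + A) = (1836 + 2311)/(4590 - 36) = 4147/4554 = 4147*(1/4554) = 377/414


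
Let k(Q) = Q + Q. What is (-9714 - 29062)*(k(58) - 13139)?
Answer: 504979848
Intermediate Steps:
k(Q) = 2*Q
(-9714 - 29062)*(k(58) - 13139) = (-9714 - 29062)*(2*58 - 13139) = -38776*(116 - 13139) = -38776*(-13023) = 504979848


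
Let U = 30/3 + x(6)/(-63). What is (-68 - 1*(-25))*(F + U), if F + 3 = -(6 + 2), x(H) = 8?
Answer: 3053/63 ≈ 48.460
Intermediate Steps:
F = -11 (F = -3 - (6 + 2) = -3 - 1*8 = -3 - 8 = -11)
U = 622/63 (U = 30/3 + 8/(-63) = 30*(⅓) + 8*(-1/63) = 10 - 8/63 = 622/63 ≈ 9.8730)
(-68 - 1*(-25))*(F + U) = (-68 - 1*(-25))*(-11 + 622/63) = (-68 + 25)*(-71/63) = -43*(-71/63) = 3053/63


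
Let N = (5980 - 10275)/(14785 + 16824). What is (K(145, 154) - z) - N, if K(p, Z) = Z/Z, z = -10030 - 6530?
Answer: 523480944/31609 ≈ 16561.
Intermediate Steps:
z = -16560
K(p, Z) = 1
N = -4295/31609 ≈ -0.13588
(K(145, 154) - z) - N = (1 - 1*(-16560)) - 1*(-4295/31609) = (1 + 16560) + 4295/31609 = 16561 + 4295/31609 = 523480944/31609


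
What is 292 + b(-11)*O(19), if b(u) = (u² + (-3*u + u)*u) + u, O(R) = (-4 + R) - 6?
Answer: -896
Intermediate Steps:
O(R) = -10 + R
b(u) = u - u² (b(u) = (u² + (-2*u)*u) + u = (u² - 2*u²) + u = -u² + u = u - u²)
292 + b(-11)*O(19) = 292 + (-11*(1 - 1*(-11)))*(-10 + 19) = 292 - 11*(1 + 11)*9 = 292 - 11*12*9 = 292 - 132*9 = 292 - 1188 = -896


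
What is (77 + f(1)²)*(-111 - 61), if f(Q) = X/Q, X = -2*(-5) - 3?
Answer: -21672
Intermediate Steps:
X = 7 (X = 10 - 3 = 7)
f(Q) = 7/Q
(77 + f(1)²)*(-111 - 61) = (77 + (7/1)²)*(-111 - 61) = (77 + (7*1)²)*(-172) = (77 + 7²)*(-172) = (77 + 49)*(-172) = 126*(-172) = -21672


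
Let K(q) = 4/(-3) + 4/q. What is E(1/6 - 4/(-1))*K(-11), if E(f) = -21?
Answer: 392/11 ≈ 35.636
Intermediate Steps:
K(q) = -4/3 + 4/q (K(q) = 4*(-⅓) + 4/q = -4/3 + 4/q)
E(1/6 - 4/(-1))*K(-11) = -21*(-4/3 + 4/(-11)) = -21*(-4/3 + 4*(-1/11)) = -21*(-4/3 - 4/11) = -21*(-56/33) = 392/11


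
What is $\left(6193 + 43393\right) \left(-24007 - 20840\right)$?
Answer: $-2223783342$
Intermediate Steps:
$\left(6193 + 43393\right) \left(-24007 - 20840\right) = 49586 \left(-44847\right) = -2223783342$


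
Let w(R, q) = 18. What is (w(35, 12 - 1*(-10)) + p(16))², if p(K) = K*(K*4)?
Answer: 1085764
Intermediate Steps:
p(K) = 4*K² (p(K) = K*(4*K) = 4*K²)
(w(35, 12 - 1*(-10)) + p(16))² = (18 + 4*16²)² = (18 + 4*256)² = (18 + 1024)² = 1042² = 1085764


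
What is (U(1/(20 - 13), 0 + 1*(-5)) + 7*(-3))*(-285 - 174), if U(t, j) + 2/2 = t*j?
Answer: 72981/7 ≈ 10426.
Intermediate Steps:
U(t, j) = -1 + j*t (U(t, j) = -1 + t*j = -1 + j*t)
(U(1/(20 - 13), 0 + 1*(-5)) + 7*(-3))*(-285 - 174) = ((-1 + (0 + 1*(-5))/(20 - 13)) + 7*(-3))*(-285 - 174) = ((-1 + (0 - 5)/7) - 21)*(-459) = ((-1 - 5*1/7) - 21)*(-459) = ((-1 - 5/7) - 21)*(-459) = (-12/7 - 21)*(-459) = -159/7*(-459) = 72981/7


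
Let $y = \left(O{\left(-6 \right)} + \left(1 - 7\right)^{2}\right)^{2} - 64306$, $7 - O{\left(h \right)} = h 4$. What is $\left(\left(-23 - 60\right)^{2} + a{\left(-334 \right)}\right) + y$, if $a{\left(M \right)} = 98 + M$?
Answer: $-53164$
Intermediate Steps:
$O{\left(h \right)} = 7 - 4 h$ ($O{\left(h \right)} = 7 - h 4 = 7 - 4 h$)
$y = -59817$ ($y = \left(\left(7 - -24\right) + \left(1 - 7\right)^{2}\right)^{2} - 64306 = \left(\left(7 + 24\right) + \left(-6\right)^{2}\right)^{2} - 64306 = \left(31 + 36\right)^{2} - 64306 = 67^{2} - 64306 = 4489 - 64306 = -59817$)
$\left(\left(-23 - 60\right)^{2} + a{\left(-334 \right)}\right) + y = \left(\left(-23 - 60\right)^{2} + \left(98 - 334\right)\right) - 59817 = \left(\left(-83\right)^{2} - 236\right) - 59817 = \left(6889 - 236\right) - 59817 = 6653 - 59817 = -53164$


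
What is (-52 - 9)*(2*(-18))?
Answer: 2196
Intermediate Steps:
(-52 - 9)*(2*(-18)) = -61*(-36) = 2196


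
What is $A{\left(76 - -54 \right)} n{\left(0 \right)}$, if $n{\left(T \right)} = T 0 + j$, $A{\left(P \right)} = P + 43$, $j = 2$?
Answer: $346$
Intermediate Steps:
$A{\left(P \right)} = 43 + P$
$n{\left(T \right)} = 2$ ($n{\left(T \right)} = T 0 + 2 = 0 + 2 = 2$)
$A{\left(76 - -54 \right)} n{\left(0 \right)} = \left(43 + \left(76 - -54\right)\right) 2 = \left(43 + \left(76 + 54\right)\right) 2 = \left(43 + 130\right) 2 = 173 \cdot 2 = 346$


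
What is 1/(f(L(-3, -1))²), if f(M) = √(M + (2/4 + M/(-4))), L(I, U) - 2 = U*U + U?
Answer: ½ ≈ 0.50000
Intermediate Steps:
L(I, U) = 2 + U + U² (L(I, U) = 2 + (U*U + U) = 2 + (U² + U) = 2 + (U + U²) = 2 + U + U²)
f(M) = √(½ + 3*M/4) (f(M) = √(M + (2*(¼) + M*(-¼))) = √(M + (½ - M/4)) = √(½ + 3*M/4))
1/(f(L(-3, -1))²) = 1/((√(2 + 3*(2 - 1 + (-1)²))/2)²) = 1/((√(2 + 3*(2 - 1 + 1))/2)²) = 1/((√(2 + 3*2)/2)²) = 1/((√(2 + 6)/2)²) = 1/((√8/2)²) = 1/(((2*√2)/2)²) = 1/((√2)²) = 1/2 = ½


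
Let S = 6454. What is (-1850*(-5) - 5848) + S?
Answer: 9856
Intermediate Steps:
(-1850*(-5) - 5848) + S = (-1850*(-5) - 5848) + 6454 = (9250 - 5848) + 6454 = 3402 + 6454 = 9856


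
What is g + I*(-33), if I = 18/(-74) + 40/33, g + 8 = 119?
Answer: 2924/37 ≈ 79.027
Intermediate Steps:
g = 111 (g = -8 + 119 = 111)
I = 1183/1221 (I = 18*(-1/74) + 40*(1/33) = -9/37 + 40/33 = 1183/1221 ≈ 0.96888)
g + I*(-33) = 111 + (1183/1221)*(-33) = 111 - 1183/37 = 2924/37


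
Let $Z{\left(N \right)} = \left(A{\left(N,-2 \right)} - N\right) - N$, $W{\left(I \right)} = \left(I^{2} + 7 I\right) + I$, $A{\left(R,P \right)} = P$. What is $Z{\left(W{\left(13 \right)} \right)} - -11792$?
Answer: $11244$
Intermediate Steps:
$W{\left(I \right)} = I^{2} + 8 I$
$Z{\left(N \right)} = -2 - 2 N$ ($Z{\left(N \right)} = \left(-2 - N\right) - N = -2 - 2 N$)
$Z{\left(W{\left(13 \right)} \right)} - -11792 = \left(-2 - 2 \cdot 13 \left(8 + 13\right)\right) - -11792 = \left(-2 - 2 \cdot 13 \cdot 21\right) + 11792 = \left(-2 - 546\right) + 11792 = -548 + 11792 = 11244$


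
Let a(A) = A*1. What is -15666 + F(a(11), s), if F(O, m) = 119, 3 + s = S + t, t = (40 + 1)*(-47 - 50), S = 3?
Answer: -15547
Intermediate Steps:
a(A) = A
t = -3977 (t = 41*(-97) = -3977)
s = -3977 (s = -3 + (3 - 3977) = -3 - 3974 = -3977)
-15666 + F(a(11), s) = -15666 + 119 = -15547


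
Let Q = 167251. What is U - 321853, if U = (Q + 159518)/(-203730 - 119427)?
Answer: -34669792230/107719 ≈ -3.2185e+5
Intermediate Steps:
U = -108923/107719 (U = (167251 + 159518)/(-203730 - 119427) = 326769/(-323157) = 326769*(-1/323157) = -108923/107719 ≈ -1.0112)
U - 321853 = -108923/107719 - 321853 = -34669792230/107719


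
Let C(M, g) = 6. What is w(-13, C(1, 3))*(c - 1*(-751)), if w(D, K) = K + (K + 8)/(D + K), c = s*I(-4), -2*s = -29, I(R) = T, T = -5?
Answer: 2714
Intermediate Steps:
I(R) = -5
s = 29/2 (s = -½*(-29) = 29/2 ≈ 14.500)
c = -145/2 (c = (29/2)*(-5) = -145/2 ≈ -72.500)
w(D, K) = K + (8 + K)/(D + K)
w(-13, C(1, 3))*(c - 1*(-751)) = ((8 + 6 + 6² - 13*6)/(-13 + 6))*(-145/2 - 1*(-751)) = ((8 + 6 + 36 - 78)/(-7))*(-145/2 + 751) = -⅐*(-28)*(1357/2) = 4*(1357/2) = 2714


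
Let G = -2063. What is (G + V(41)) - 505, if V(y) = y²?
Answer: -887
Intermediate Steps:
(G + V(41)) - 505 = (-2063 + 41²) - 505 = (-2063 + 1681) - 505 = -382 - 505 = -887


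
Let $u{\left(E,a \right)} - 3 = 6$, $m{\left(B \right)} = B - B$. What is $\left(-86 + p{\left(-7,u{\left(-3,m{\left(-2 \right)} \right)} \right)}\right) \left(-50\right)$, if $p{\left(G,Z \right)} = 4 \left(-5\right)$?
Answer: $5300$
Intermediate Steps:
$m{\left(B \right)} = 0$
$u{\left(E,a \right)} = 9$ ($u{\left(E,a \right)} = 3 + 6 = 9$)
$p{\left(G,Z \right)} = -20$
$\left(-86 + p{\left(-7,u{\left(-3,m{\left(-2 \right)} \right)} \right)}\right) \left(-50\right) = \left(-86 - 20\right) \left(-50\right) = \left(-106\right) \left(-50\right) = 5300$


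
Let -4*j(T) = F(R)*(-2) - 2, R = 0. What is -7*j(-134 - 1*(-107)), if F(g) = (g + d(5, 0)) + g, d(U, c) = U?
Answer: -21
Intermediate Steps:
F(g) = 5 + 2*g (F(g) = (g + 5) + g = (5 + g) + g = 5 + 2*g)
j(T) = 3 (j(T) = -((5 + 2*0)*(-2) - 2)/4 = -((5 + 0)*(-2) - 2)/4 = -(5*(-2) - 2)/4 = -(-10 - 2)/4 = -¼*(-12) = 3)
-7*j(-134 - 1*(-107)) = -7*3 = -21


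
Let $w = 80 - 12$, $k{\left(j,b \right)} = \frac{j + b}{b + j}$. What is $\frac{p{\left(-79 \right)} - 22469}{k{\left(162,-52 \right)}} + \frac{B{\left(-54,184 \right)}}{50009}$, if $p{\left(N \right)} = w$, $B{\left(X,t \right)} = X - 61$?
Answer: $- \frac{1120251724}{50009} \approx -22401.0$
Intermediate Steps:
$k{\left(j,b \right)} = 1$ ($k{\left(j,b \right)} = \frac{b + j}{b + j} = 1$)
$w = 68$ ($w = 80 - 12 = 68$)
$B{\left(X,t \right)} = -61 + X$ ($B{\left(X,t \right)} = X - 61 = -61 + X$)
$p{\left(N \right)} = 68$
$\frac{p{\left(-79 \right)} - 22469}{k{\left(162,-52 \right)}} + \frac{B{\left(-54,184 \right)}}{50009} = \frac{68 - 22469}{1} + \frac{-61 - 54}{50009} = \left(-22401\right) 1 - \frac{115}{50009} = -22401 - \frac{115}{50009} = - \frac{1120251724}{50009}$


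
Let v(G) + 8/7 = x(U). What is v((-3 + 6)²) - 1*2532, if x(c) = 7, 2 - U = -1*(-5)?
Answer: -17683/7 ≈ -2526.1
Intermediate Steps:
U = -3 (U = 2 - (-1)*(-5) = 2 - 1*5 = 2 - 5 = -3)
v(G) = 41/7 (v(G) = -8/7 + 7 = 41/7)
v((-3 + 6)²) - 1*2532 = 41/7 - 1*2532 = 41/7 - 2532 = -17683/7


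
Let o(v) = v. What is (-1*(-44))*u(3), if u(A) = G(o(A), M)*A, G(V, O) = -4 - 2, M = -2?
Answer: -792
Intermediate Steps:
G(V, O) = -6
u(A) = -6*A
(-1*(-44))*u(3) = (-1*(-44))*(-6*3) = 44*(-18) = -792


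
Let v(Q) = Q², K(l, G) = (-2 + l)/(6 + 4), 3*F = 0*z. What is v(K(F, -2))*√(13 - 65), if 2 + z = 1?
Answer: 2*I*√13/25 ≈ 0.28844*I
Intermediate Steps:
z = -1 (z = -2 + 1 = -1)
F = 0 (F = (0*(-1))/3 = (⅓)*0 = 0)
K(l, G) = -⅕ + l/10 (K(l, G) = (-2 + l)/10 = (-2 + l)*(⅒) = -⅕ + l/10)
v(K(F, -2))*√(13 - 65) = (-⅕ + (⅒)*0)²*√(13 - 65) = (-⅕ + 0)²*√(-52) = (-⅕)²*(2*I*√13) = (2*I*√13)/25 = 2*I*√13/25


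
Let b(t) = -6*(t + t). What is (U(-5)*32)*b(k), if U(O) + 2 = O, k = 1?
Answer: 2688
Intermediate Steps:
U(O) = -2 + O
b(t) = -12*t
(U(-5)*32)*b(k) = ((-2 - 5)*32)*(-12*1) = -7*32*(-12) = -224*(-12) = 2688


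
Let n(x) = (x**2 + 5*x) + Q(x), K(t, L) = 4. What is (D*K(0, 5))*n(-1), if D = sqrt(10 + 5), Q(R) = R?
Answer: -20*sqrt(15) ≈ -77.460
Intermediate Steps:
D = sqrt(15) ≈ 3.8730
n(x) = x**2 + 6*x (n(x) = (x**2 + 5*x) + x = x**2 + 6*x)
(D*K(0, 5))*n(-1) = (sqrt(15)*4)*(-(6 - 1)) = (4*sqrt(15))*(-1*5) = (4*sqrt(15))*(-5) = -20*sqrt(15)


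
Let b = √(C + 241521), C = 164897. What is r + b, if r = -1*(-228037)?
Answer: 228037 + √406418 ≈ 2.2867e+5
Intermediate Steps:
r = 228037
b = √406418 (b = √(164897 + 241521) = √406418 ≈ 637.51)
r + b = 228037 + √406418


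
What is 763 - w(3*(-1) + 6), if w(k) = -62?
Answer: 825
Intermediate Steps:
763 - w(3*(-1) + 6) = 763 - 1*(-62) = 763 + 62 = 825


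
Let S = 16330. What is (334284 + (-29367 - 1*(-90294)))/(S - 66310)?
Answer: -131737/16660 ≈ -7.9074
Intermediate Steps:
(334284 + (-29367 - 1*(-90294)))/(S - 66310) = (334284 + (-29367 - 1*(-90294)))/(16330 - 66310) = (334284 + (-29367 + 90294))/(-49980) = (334284 + 60927)*(-1/49980) = 395211*(-1/49980) = -131737/16660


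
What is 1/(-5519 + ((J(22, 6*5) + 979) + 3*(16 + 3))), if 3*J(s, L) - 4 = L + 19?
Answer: -3/13396 ≈ -0.00022395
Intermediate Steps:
J(s, L) = 23/3 + L/3 (J(s, L) = 4/3 + (L + 19)/3 = 4/3 + (19 + L)/3 = 4/3 + (19/3 + L/3) = 23/3 + L/3)
1/(-5519 + ((J(22, 6*5) + 979) + 3*(16 + 3))) = 1/(-5519 + (((23/3 + (6*5)/3) + 979) + 3*(16 + 3))) = 1/(-5519 + (((23/3 + (⅓)*30) + 979) + 3*19)) = 1/(-5519 + (((23/3 + 10) + 979) + 57)) = 1/(-5519 + ((53/3 + 979) + 57)) = 1/(-5519 + (2990/3 + 57)) = 1/(-5519 + 3161/3) = 1/(-13396/3) = -3/13396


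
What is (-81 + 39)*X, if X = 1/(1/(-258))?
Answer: 10836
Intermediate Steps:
X = -258 (X = 1/(1*(-1/258)) = 1/(-1/258) = -258)
(-81 + 39)*X = (-81 + 39)*(-258) = -42*(-258) = 10836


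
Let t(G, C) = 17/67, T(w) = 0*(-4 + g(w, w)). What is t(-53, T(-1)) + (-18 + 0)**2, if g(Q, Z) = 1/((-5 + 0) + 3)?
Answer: 21725/67 ≈ 324.25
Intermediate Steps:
g(Q, Z) = -1/2 (g(Q, Z) = 1/(-5 + 3) = 1/(-2) = -1/2)
T(w) = 0 (T(w) = 0*(-4 - 1/2) = 0*(-9/2) = 0)
t(G, C) = 17/67 (t(G, C) = 17*(1/67) = 17/67)
t(-53, T(-1)) + (-18 + 0)**2 = 17/67 + (-18 + 0)**2 = 17/67 + (-18)**2 = 17/67 + 324 = 21725/67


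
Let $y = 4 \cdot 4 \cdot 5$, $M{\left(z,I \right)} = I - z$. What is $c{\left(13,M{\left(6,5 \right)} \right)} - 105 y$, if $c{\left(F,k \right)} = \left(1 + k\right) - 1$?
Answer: $-8401$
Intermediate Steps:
$c{\left(F,k \right)} = k$
$y = 80$ ($y = 16 \cdot 5 = 80$)
$c{\left(13,M{\left(6,5 \right)} \right)} - 105 y = \left(5 - 6\right) - 8400 = -1 - 8400 = -8401$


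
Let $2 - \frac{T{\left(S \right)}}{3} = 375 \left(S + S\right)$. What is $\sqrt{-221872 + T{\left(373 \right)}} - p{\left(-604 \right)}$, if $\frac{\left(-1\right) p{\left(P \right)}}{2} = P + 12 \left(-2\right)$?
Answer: $-1256 + 2 i \sqrt{265279} \approx -1256.0 + 1030.1 i$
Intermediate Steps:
$p{\left(P \right)} = 48 - 2 P$ ($p{\left(P \right)} = - 2 \left(P + 12 \left(-2\right)\right) = - 2 \left(P - 24\right) = - 2 \left(-24 + P\right) = 48 - 2 P$)
$T{\left(S \right)} = 6 - 2250 S$ ($T{\left(S \right)} = 6 - 3 \cdot 375 \left(S + S\right) = 6 - 3 \cdot 375 \cdot 2 S = 6 - 3 \cdot 750 S = 6 - 2250 S$)
$\sqrt{-221872 + T{\left(373 \right)}} - p{\left(-604 \right)} = \sqrt{-221872 + \left(6 - 839250\right)} - \left(48 - -1208\right) = \sqrt{-221872 + \left(6 - 839250\right)} - \left(48 + 1208\right) = \sqrt{-221872 - 839244} - 1256 = \sqrt{-1061116} - 1256 = 2 i \sqrt{265279} - 1256 = -1256 + 2 i \sqrt{265279}$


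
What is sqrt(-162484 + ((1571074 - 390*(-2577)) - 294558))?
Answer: sqrt(2119062) ≈ 1455.7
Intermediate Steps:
sqrt(-162484 + ((1571074 - 390*(-2577)) - 294558)) = sqrt(-162484 + ((1571074 + 1005030) - 294558)) = sqrt(-162484 + (2576104 - 294558)) = sqrt(-162484 + 2281546) = sqrt(2119062)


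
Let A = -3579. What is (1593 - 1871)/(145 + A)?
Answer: 139/1717 ≈ 0.080955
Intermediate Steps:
(1593 - 1871)/(145 + A) = (1593 - 1871)/(145 - 3579) = -278/(-3434) = -278*(-1/3434) = 139/1717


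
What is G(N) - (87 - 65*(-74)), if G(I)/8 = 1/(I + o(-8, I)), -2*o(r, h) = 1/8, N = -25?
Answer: -1963825/401 ≈ -4897.3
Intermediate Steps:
o(r, h) = -1/16 (o(r, h) = -1/2/8 = -1/2*1/8 = -1/16)
G(I) = 8/(-1/16 + I) (G(I) = 8/(I - 1/16) = 8/(-1/16 + I))
G(N) - (87 - 65*(-74)) = 128/(-1 + 16*(-25)) - (87 - 65*(-74)) = 128/(-1 - 400) - (87 + 4810) = 128/(-401) - 1*4897 = 128*(-1/401) - 4897 = -128/401 - 4897 = -1963825/401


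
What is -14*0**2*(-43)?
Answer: 0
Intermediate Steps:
-14*0**2*(-43) = -14*0*(-43) = 0*(-43) = 0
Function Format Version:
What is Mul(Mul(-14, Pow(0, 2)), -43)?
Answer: 0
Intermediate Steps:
Mul(Mul(-14, Pow(0, 2)), -43) = Mul(Mul(-14, 0), -43) = Mul(0, -43) = 0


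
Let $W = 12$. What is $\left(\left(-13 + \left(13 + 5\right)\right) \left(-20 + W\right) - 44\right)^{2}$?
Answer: $7056$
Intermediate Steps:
$\left(\left(-13 + \left(13 + 5\right)\right) \left(-20 + W\right) - 44\right)^{2} = \left(\left(-13 + \left(13 + 5\right)\right) \left(-20 + 12\right) - 44\right)^{2} = \left(\left(-13 + 18\right) \left(-8\right) - 44\right)^{2} = \left(5 \left(-8\right) - 44\right)^{2} = \left(-40 - 44\right)^{2} = \left(-84\right)^{2} = 7056$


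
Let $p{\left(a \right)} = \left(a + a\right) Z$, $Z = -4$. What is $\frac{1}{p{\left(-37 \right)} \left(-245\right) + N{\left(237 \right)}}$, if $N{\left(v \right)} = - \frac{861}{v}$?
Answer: $- \frac{79}{5729367} \approx -1.3789 \cdot 10^{-5}$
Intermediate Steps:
$p{\left(a \right)} = - 8 a$ ($p{\left(a \right)} = \left(a + a\right) \left(-4\right) = 2 a \left(-4\right) = - 8 a$)
$\frac{1}{p{\left(-37 \right)} \left(-245\right) + N{\left(237 \right)}} = \frac{1}{\left(-8\right) \left(-37\right) \left(-245\right) - \frac{861}{237}} = \frac{1}{296 \left(-245\right) - \frac{287}{79}} = \frac{1}{-72520 - \frac{287}{79}} = \frac{1}{- \frac{5729367}{79}} = - \frac{79}{5729367}$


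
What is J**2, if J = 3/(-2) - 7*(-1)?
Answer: 121/4 ≈ 30.250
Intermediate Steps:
J = 11/2 (J = 3*(-1/2) + 7 = -3/2 + 7 = 11/2 ≈ 5.5000)
J**2 = (11/2)**2 = 121/4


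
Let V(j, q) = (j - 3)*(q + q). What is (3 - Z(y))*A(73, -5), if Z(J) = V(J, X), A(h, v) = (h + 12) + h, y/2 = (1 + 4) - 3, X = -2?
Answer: 1106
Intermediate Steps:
y = 4 (y = 2*((1 + 4) - 3) = 2*(5 - 3) = 2*2 = 4)
V(j, q) = 2*q*(-3 + j) (V(j, q) = (-3 + j)*(2*q) = 2*q*(-3 + j))
A(h, v) = 12 + 2*h (A(h, v) = (12 + h) + h = 12 + 2*h)
Z(J) = 12 - 4*J (Z(J) = 2*(-2)*(-3 + J) = 12 - 4*J)
(3 - Z(y))*A(73, -5) = (3 - (12 - 4*4))*(12 + 2*73) = (3 - (12 - 16))*(12 + 146) = (3 - 1*(-4))*158 = (3 + 4)*158 = 7*158 = 1106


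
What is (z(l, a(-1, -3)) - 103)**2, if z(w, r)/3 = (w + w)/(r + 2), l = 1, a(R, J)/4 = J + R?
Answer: 524176/49 ≈ 10697.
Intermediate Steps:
a(R, J) = 4*J + 4*R (a(R, J) = 4*(J + R) = 4*J + 4*R)
z(w, r) = 6*w/(2 + r) (z(w, r) = 3*((w + w)/(r + 2)) = 3*((2*w)/(2 + r)) = 3*(2*w/(2 + r)) = 6*w/(2 + r))
(z(l, a(-1, -3)) - 103)**2 = (6*1/(2 + (4*(-3) + 4*(-1))) - 103)**2 = (6*1/(2 + (-12 - 4)) - 103)**2 = (6*1/(2 - 16) - 103)**2 = (6*1/(-14) - 103)**2 = (6*1*(-1/14) - 103)**2 = (-3/7 - 103)**2 = (-724/7)**2 = 524176/49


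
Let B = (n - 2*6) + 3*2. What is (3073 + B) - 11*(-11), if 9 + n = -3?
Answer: 3176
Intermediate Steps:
n = -12 (n = -9 - 3 = -12)
B = -18 (B = (-12 - 2*6) + 3*2 = (-12 - 12) + 6 = -24 + 6 = -18)
(3073 + B) - 11*(-11) = (3073 - 18) - 11*(-11) = 3055 + 121 = 3176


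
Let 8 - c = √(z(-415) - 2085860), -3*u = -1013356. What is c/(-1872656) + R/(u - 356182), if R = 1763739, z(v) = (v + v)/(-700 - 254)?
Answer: -309644678246/3229746395 + I*√52732604665/297752304 ≈ -95.873 + 0.00077123*I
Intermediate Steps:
z(v) = -v/477 (z(v) = (2*v)/(-954) = (2*v)*(-1/954) = -v/477)
u = 1013356/3 (u = -⅓*(-1013356) = 1013356/3 ≈ 3.3779e+5)
c = 8 - I*√52732604665/159 (c = 8 - √(-1/477*(-415) - 2085860) = 8 - √(415/477 - 2085860) = 8 - √(-994954805/477) = 8 - I*√52732604665/159 ≈ 8.0 - 1444.3*I)
c/(-1872656) + R/(u - 356182) = (8 - I*√52732604665/159)/(-1872656) + 1763739/(1013356/3 - 356182) = (8 - I*√52732604665/159)*(-1/1872656) + 1763739/(-55190/3) = (-1/234082 + I*√52732604665/297752304) + 1763739*(-3/55190) = (-1/234082 + I*√52732604665/297752304) - 5291217/55190 = -309644678246/3229746395 + I*√52732604665/297752304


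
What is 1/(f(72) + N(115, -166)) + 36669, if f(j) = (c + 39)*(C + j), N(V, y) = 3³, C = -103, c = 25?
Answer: 71761232/1957 ≈ 36669.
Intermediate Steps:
N(V, y) = 27
f(j) = -6592 + 64*j (f(j) = (25 + 39)*(-103 + j) = 64*(-103 + j) = -6592 + 64*j)
1/(f(72) + N(115, -166)) + 36669 = 1/((-6592 + 64*72) + 27) + 36669 = 1/((-6592 + 4608) + 27) + 36669 = 1/(-1984 + 27) + 36669 = 1/(-1957) + 36669 = -1/1957 + 36669 = 71761232/1957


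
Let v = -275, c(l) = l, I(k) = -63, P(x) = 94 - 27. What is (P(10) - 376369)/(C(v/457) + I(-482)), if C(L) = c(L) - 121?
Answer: 57323338/28121 ≈ 2038.5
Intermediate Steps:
P(x) = 67
C(L) = -121 + L (C(L) = L - 121 = -121 + L)
(P(10) - 376369)/(C(v/457) + I(-482)) = (67 - 376369)/((-121 - 275/457) - 63) = -376302/((-121 - 275*1/457) - 63) = -376302/((-121 - 275/457) - 63) = -376302/(-55572/457 - 63) = -376302/(-84363/457) = -376302*(-457/84363) = 57323338/28121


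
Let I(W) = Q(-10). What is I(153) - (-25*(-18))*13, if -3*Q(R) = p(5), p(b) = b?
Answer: -17555/3 ≈ -5851.7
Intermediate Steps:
Q(R) = -5/3 (Q(R) = -1/3*5 = -5/3)
I(W) = -5/3
I(153) - (-25*(-18))*13 = -5/3 - (-25*(-18))*13 = -5/3 - 450*13 = -5/3 - 1*5850 = -5/3 - 5850 = -17555/3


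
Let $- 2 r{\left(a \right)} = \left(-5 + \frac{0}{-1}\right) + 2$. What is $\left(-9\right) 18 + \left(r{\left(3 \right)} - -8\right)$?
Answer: $- \frac{305}{2} \approx -152.5$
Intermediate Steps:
$r{\left(a \right)} = \frac{3}{2}$ ($r{\left(a \right)} = - \frac{\left(-5 + \frac{0}{-1}\right) + 2}{2} = - \frac{\left(-5 + 0 \left(-1\right)\right) + 2}{2} = - \frac{\left(-5 + 0\right) + 2}{2} = - \frac{-5 + 2}{2} = \left(- \frac{1}{2}\right) \left(-3\right) = \frac{3}{2}$)
$\left(-9\right) 18 + \left(r{\left(3 \right)} - -8\right) = \left(-9\right) 18 + \left(\frac{3}{2} - -8\right) = -162 + \left(\frac{3}{2} + 8\right) = -162 + \frac{19}{2} = - \frac{305}{2}$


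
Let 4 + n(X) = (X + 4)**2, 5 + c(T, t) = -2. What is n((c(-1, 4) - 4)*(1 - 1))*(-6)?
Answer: -72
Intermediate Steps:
c(T, t) = -7 (c(T, t) = -5 - 2 = -7)
n(X) = -4 + (4 + X)**2 (n(X) = -4 + (X + 4)**2 = -4 + (4 + X)**2)
n((c(-1, 4) - 4)*(1 - 1))*(-6) = (-4 + (4 + (-7 - 4)*(1 - 1))**2)*(-6) = (-4 + (4 - 11*0)**2)*(-6) = (-4 + (4 + 0)**2)*(-6) = (-4 + 4**2)*(-6) = (-4 + 16)*(-6) = 12*(-6) = -72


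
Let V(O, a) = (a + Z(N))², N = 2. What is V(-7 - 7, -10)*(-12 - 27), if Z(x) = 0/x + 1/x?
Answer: -14079/4 ≈ -3519.8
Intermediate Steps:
Z(x) = 1/x (Z(x) = 0 + 1/x = 1/x)
V(O, a) = (½ + a)² (V(O, a) = (a + 1/2)² = (a + ½)² = (½ + a)²)
V(-7 - 7, -10)*(-12 - 27) = ((1 + 2*(-10))²/4)*(-12 - 27) = ((1 - 20)²/4)*(-39) = ((¼)*(-19)²)*(-39) = ((¼)*361)*(-39) = (361/4)*(-39) = -14079/4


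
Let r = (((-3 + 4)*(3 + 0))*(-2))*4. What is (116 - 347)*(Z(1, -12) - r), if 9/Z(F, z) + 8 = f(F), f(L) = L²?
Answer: -5247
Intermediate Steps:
Z(F, z) = 9/(-8 + F²)
r = -24 (r = ((1*3)*(-2))*4 = (3*(-2))*4 = -6*4 = -24)
(116 - 347)*(Z(1, -12) - r) = (116 - 347)*(9/(-8 + 1²) - 1*(-24)) = -231*(9/(-8 + 1) + 24) = -231*(9/(-7) + 24) = -231*(9*(-⅐) + 24) = -231*(-9/7 + 24) = -231*159/7 = -5247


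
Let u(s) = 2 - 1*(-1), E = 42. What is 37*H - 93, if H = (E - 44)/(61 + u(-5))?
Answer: -3013/32 ≈ -94.156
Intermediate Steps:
u(s) = 3 (u(s) = 2 + 1 = 3)
H = -1/32 (H = (42 - 44)/(61 + 3) = -2/64 = -2*1/64 = -1/32 ≈ -0.031250)
37*H - 93 = 37*(-1/32) - 93 = -37/32 - 93 = -3013/32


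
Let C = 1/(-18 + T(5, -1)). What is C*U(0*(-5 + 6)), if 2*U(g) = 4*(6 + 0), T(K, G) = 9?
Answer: -4/3 ≈ -1.3333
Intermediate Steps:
U(g) = 12 (U(g) = (4*(6 + 0))/2 = (4*6)/2 = (½)*24 = 12)
C = -⅑ (C = 1/(-18 + 9) = 1/(-9) = -⅑ ≈ -0.11111)
C*U(0*(-5 + 6)) = -⅑*12 = -4/3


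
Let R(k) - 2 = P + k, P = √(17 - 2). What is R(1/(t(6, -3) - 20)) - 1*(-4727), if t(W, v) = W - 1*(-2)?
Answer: 56747/12 + √15 ≈ 4732.8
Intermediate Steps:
P = √15 ≈ 3.8730
t(W, v) = 2 + W (t(W, v) = W + 2 = 2 + W)
R(k) = 2 + k + √15 (R(k) = 2 + (√15 + k) = 2 + (k + √15) = 2 + k + √15)
R(1/(t(6, -3) - 20)) - 1*(-4727) = (2 + 1/((2 + 6) - 20) + √15) - 1*(-4727) = (2 + 1/(8 - 20) + √15) + 4727 = (2 + 1/(-12) + √15) + 4727 = (2 - 1/12 + √15) + 4727 = (23/12 + √15) + 4727 = 56747/12 + √15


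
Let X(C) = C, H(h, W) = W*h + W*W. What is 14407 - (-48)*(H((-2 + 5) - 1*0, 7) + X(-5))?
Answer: 17527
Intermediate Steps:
H(h, W) = W**2 + W*h (H(h, W) = W*h + W**2 = W**2 + W*h)
14407 - (-48)*(H((-2 + 5) - 1*0, 7) + X(-5)) = 14407 - (-48)*(7*(7 + ((-2 + 5) - 1*0)) - 5) = 14407 - (-48)*(7*(7 + (3 + 0)) - 5) = 14407 - (-48)*(7*(7 + 3) - 5) = 14407 - (-48)*(7*10 - 5) = 14407 - (-48)*(70 - 5) = 14407 - (-48)*65 = 14407 - 1*(-3120) = 14407 + 3120 = 17527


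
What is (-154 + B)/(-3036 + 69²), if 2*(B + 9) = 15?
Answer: -311/3450 ≈ -0.090145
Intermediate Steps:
B = -3/2 (B = -9 + (½)*15 = -9 + 15/2 = -3/2 ≈ -1.5000)
(-154 + B)/(-3036 + 69²) = (-154 - 3/2)/(-3036 + 69²) = -311/(2*(-3036 + 4761)) = -311/2/1725 = -311/2*1/1725 = -311/3450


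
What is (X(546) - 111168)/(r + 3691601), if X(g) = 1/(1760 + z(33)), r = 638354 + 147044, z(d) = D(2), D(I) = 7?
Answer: -196433855/7910857233 ≈ -0.024831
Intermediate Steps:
z(d) = 7
r = 785398
X(g) = 1/1767 (X(g) = 1/(1760 + 7) = 1/1767)
(X(546) - 111168)/(r + 3691601) = (1/1767 - 111168)/(785398 + 3691601) = -196433855/1767/4476999 = -196433855/1767*1/4476999 = -196433855/7910857233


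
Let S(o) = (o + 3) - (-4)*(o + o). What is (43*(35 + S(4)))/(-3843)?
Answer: -3182/3843 ≈ -0.82800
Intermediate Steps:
S(o) = 3 + 9*o (S(o) = (3 + o) - (-4)*2*o = (3 + o) - (-8)*o = (3 + o) + 8*o = 3 + 9*o)
(43*(35 + S(4)))/(-3843) = (43*(35 + (3 + 9*4)))/(-3843) = (43*(35 + (3 + 36)))*(-1/3843) = (43*(35 + 39))*(-1/3843) = (43*74)*(-1/3843) = 3182*(-1/3843) = -3182/3843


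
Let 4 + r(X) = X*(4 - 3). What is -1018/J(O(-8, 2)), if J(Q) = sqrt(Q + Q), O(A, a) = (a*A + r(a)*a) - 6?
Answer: 509*I*sqrt(13)/13 ≈ 141.17*I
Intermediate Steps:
r(X) = -4 + X (r(X) = -4 + X*(4 - 3) = -4 + X*1 = -4 + X)
O(A, a) = -6 + A*a + a*(-4 + a) (O(A, a) = (a*A + (-4 + a)*a) - 6 = (A*a + a*(-4 + a)) - 6 = -6 + A*a + a*(-4 + a))
J(Q) = sqrt(2)*sqrt(Q) (J(Q) = sqrt(2*Q) = sqrt(2)*sqrt(Q))
-1018/J(O(-8, 2)) = -1018*sqrt(2)/(2*sqrt(-6 - 8*2 + 2*(-4 + 2))) = -1018*sqrt(2)/(2*sqrt(-6 - 16 + 2*(-2))) = -1018*sqrt(2)/(2*sqrt(-6 - 16 - 4)) = -1018*(-I*sqrt(13)/26) = -(-509)*I*sqrt(13)/13 = 509*I*sqrt(13)/13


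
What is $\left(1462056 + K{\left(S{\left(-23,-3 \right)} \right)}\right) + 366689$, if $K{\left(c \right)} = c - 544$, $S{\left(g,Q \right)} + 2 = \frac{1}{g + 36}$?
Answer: $\frac{23766588}{13} \approx 1.8282 \cdot 10^{6}$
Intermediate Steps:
$S{\left(g,Q \right)} = -2 + \frac{1}{36 + g}$ ($S{\left(g,Q \right)} = -2 + \frac{1}{g + 36} = -2 + \frac{1}{36 + g}$)
$K{\left(c \right)} = -544 + c$
$\left(1462056 + K{\left(S{\left(-23,-3 \right)} \right)}\right) + 366689 = \left(1462056 - \left(544 - \frac{-71 - -46}{36 - 23}\right)\right) + 366689 = \left(1462056 - \left(544 - \frac{-71 + 46}{13}\right)\right) + 366689 = \left(1462056 + \left(-544 + \frac{1}{13} \left(-25\right)\right)\right) + 366689 = \left(1462056 - \frac{7097}{13}\right) + 366689 = \frac{18999631}{13} + 366689 = \frac{23766588}{13}$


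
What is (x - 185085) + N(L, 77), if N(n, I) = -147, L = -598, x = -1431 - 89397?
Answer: -276060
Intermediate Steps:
x = -90828
(x - 185085) + N(L, 77) = (-90828 - 185085) - 147 = -275913 - 147 = -276060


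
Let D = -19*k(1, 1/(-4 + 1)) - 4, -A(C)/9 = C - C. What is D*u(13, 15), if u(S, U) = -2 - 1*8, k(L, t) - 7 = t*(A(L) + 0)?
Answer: 1370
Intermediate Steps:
A(C) = 0 (A(C) = -9*(C - C) = -9*0 = 0)
k(L, t) = 7 (k(L, t) = 7 + t*(0 + 0) = 7 + t*0 = 7 + 0 = 7)
u(S, U) = -10 (u(S, U) = -2 - 8 = -10)
D = -137 (D = -19*7 - 4 = -133 - 4 = -137)
D*u(13, 15) = -137*(-10) = 1370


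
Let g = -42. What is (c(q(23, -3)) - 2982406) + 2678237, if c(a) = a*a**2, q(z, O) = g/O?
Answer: -301425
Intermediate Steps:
q(z, O) = -42/O
c(a) = a**3
(c(q(23, -3)) - 2982406) + 2678237 = ((-42/(-3))**3 - 2982406) + 2678237 = ((-42*(-1/3))**3 - 2982406) + 2678237 = (14**3 - 2982406) + 2678237 = (2744 - 2982406) + 2678237 = -2979662 + 2678237 = -301425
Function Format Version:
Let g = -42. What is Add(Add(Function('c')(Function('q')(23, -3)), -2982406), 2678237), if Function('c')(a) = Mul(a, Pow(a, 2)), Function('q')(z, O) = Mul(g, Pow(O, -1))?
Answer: -301425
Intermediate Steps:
Function('q')(z, O) = Mul(-42, Pow(O, -1))
Function('c')(a) = Pow(a, 3)
Add(Add(Function('c')(Function('q')(23, -3)), -2982406), 2678237) = Add(Add(Pow(Mul(-42, Pow(-3, -1)), 3), -2982406), 2678237) = Add(Add(Pow(Mul(-42, Rational(-1, 3)), 3), -2982406), 2678237) = Add(Add(Pow(14, 3), -2982406), 2678237) = Add(Add(2744, -2982406), 2678237) = Add(-2979662, 2678237) = -301425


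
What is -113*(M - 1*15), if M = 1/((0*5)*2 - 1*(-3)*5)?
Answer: 25312/15 ≈ 1687.5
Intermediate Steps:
M = 1/15 (M = 1/(0*2 + 3*5) = 1/(0 + 15) = 1/15 ≈ 0.066667)
-113*(M - 1*15) = -113*(1/15 - 1*15) = -113*(1/15 - 15) = -113*(-224/15) = 25312/15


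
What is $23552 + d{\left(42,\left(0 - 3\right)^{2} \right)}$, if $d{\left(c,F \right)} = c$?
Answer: $23594$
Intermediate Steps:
$23552 + d{\left(42,\left(0 - 3\right)^{2} \right)} = 23552 + 42 = 23594$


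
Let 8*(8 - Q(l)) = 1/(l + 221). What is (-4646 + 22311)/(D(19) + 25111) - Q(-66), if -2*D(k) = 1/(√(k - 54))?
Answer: 7*(-1417*√35 + 2271714090*I)/(1240*(√35 - 1757770*I)) ≈ -7.2957 - 2.3677e-6*I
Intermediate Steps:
Q(l) = 8 - 1/(8*(221 + l)) (Q(l) = 8 - 1/(8*(l + 221)) = 8 - 1/(8*(221 + l)))
D(k) = -1/(2*√(-54 + k)) (D(k) = -1/(2*√(k - 54)) = -1/(2*√(-54 + k)))
(-4646 + 22311)/(D(19) + 25111) - Q(-66) = (-4646 + 22311)/(-1/(2*√(-54 + 19)) + 25111) - (14143 + 64*(-66))/(8*(221 - 66)) = 17665/(-(-1)*I*√35/70 + 25111) - (14143 - 4224)/(8*155) = 17665/(-(-1)*I*√35/70 + 25111) - 9919/(8*155) = 17665/(I*√35/70 + 25111) - 1*9919/1240 = 17665/(25111 + I*√35/70) - 9919/1240 = -9919/1240 + 17665/(25111 + I*√35/70)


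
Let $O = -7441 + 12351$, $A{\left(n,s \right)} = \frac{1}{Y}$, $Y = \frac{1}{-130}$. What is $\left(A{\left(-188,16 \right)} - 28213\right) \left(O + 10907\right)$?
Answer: $-448301231$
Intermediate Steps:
$Y = - \frac{1}{130} \approx -0.0076923$
$A{\left(n,s \right)} = -130$ ($A{\left(n,s \right)} = \frac{1}{- \frac{1}{130}} = -130$)
$O = 4910$
$\left(A{\left(-188,16 \right)} - 28213\right) \left(O + 10907\right) = \left(-130 - 28213\right) \left(4910 + 10907\right) = \left(-28343\right) 15817 = -448301231$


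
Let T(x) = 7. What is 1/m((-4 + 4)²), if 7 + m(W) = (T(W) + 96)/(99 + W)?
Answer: -99/590 ≈ -0.16780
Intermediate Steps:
m(W) = -7 + 103/(99 + W) (m(W) = -7 + (7 + 96)/(99 + W) = -7 + 103/(99 + W))
1/m((-4 + 4)²) = 1/((-590 - 7*(-4 + 4)²)/(99 + (-4 + 4)²)) = 1/((-590 - 7*0²)/(99 + 0²)) = 1/((-590 - 7*0)/(99 + 0)) = 1/((-590 + 0)/99) = 1/((1/99)*(-590)) = 1/(-590/99) = -99/590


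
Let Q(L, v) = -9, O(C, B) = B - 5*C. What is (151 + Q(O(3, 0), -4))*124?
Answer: 17608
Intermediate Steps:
(151 + Q(O(3, 0), -4))*124 = (151 - 9)*124 = 142*124 = 17608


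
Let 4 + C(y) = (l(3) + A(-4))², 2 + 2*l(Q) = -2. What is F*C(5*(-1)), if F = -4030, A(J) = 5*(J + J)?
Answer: -7092800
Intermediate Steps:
l(Q) = -2 (l(Q) = -1 + (½)*(-2) = -1 - 1 = -2)
A(J) = 10*J (A(J) = 5*(2*J) = 10*J)
C(y) = 1760 (C(y) = -4 + (-2 + 10*(-4))² = -4 + (-2 - 40)² = -4 + (-42)² = -4 + 1764 = 1760)
F*C(5*(-1)) = -4030*1760 = -7092800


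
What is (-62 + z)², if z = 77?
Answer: 225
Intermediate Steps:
(-62 + z)² = (-62 + 77)² = 15² = 225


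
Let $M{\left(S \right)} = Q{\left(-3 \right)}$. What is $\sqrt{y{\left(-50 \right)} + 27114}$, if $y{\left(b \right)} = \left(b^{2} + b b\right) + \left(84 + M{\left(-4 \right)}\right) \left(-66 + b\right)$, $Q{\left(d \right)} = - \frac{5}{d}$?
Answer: $\frac{\sqrt{199590}}{3} \approx 148.92$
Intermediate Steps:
$M{\left(S \right)} = \frac{5}{3}$ ($M{\left(S \right)} = - \frac{5}{-3} = \left(-5\right) \left(- \frac{1}{3}\right) = \frac{5}{3}$)
$y{\left(b \right)} = -5654 + 2 b^{2} + \frac{257 b}{3}$ ($y{\left(b \right)} = \left(b^{2} + b b\right) + \left(84 + \frac{5}{3}\right) \left(-66 + b\right) = \left(b^{2} + b^{2}\right) + \frac{257 \left(-66 + b\right)}{3} = 2 b^{2} + \left(-5654 + \frac{257 b}{3}\right) = -5654 + 2 b^{2} + \frac{257 b}{3}$)
$\sqrt{y{\left(-50 \right)} + 27114} = \sqrt{\left(-5654 + 2 \left(-50\right)^{2} + \frac{257}{3} \left(-50\right)\right) + 27114} = \sqrt{\left(-5654 + 2 \cdot 2500 - \frac{12850}{3}\right) + 27114} = \sqrt{\left(-5654 + 5000 - \frac{12850}{3}\right) + 27114} = \sqrt{- \frac{14812}{3} + 27114} = \sqrt{\frac{66530}{3}} = \frac{\sqrt{199590}}{3}$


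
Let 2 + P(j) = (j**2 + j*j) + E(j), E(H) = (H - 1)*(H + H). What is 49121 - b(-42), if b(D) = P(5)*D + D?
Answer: 52859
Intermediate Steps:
E(H) = 2*H*(-1 + H) (E(H) = (-1 + H)*(2*H) = 2*H*(-1 + H))
P(j) = -2 + 2*j**2 + 2*j*(-1 + j) (P(j) = -2 + ((j**2 + j*j) + 2*j*(-1 + j)) = -2 + ((j**2 + j**2) + 2*j*(-1 + j)) = -2 + (2*j**2 + 2*j*(-1 + j)) = -2 + 2*j**2 + 2*j*(-1 + j))
b(D) = 89*D (b(D) = (-2 - 2*5 + 4*5**2)*D + D = (-2 - 10 + 4*25)*D + D = (-2 - 10 + 100)*D + D = 88*D + D = 89*D)
49121 - b(-42) = 49121 - 89*(-42) = 49121 - 1*(-3738) = 49121 + 3738 = 52859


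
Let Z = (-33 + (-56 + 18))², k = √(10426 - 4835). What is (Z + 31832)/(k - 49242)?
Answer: -106805898/142633469 - 2169*√5591/142633469 ≈ -0.74995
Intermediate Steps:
k = √5591 ≈ 74.773
Z = 5041 (Z = (-33 - 38)² = (-71)² = 5041)
(Z + 31832)/(k - 49242) = (5041 + 31832)/(√5591 - 49242) = 36873/(-49242 + √5591)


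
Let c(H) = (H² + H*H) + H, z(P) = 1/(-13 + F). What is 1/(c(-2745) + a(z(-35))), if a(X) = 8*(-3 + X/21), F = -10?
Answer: 483/7277496715 ≈ 6.6369e-8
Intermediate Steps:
z(P) = -1/23 (z(P) = 1/(-13 - 10) = 1/(-23) = -1/23)
a(X) = -24 + 8*X/21 (a(X) = 8*(-3 + X*(1/21)) = 8*(-3 + X/21) = -24 + 8*X/21)
c(H) = H + 2*H² (c(H) = (H² + H²) + H = 2*H² + H = H + 2*H²)
1/(c(-2745) + a(z(-35))) = 1/(-2745*(1 + 2*(-2745)) + (-24 + (8/21)*(-1/23))) = 1/(-2745*(1 - 5490) + (-24 - 8/483)) = 1/(-2745*(-5489) - 11600/483) = 1/(15067305 - 11600/483) = 1/(7277496715/483) = 483/7277496715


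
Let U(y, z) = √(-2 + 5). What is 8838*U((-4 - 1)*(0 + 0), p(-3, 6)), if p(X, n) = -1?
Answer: 8838*√3 ≈ 15308.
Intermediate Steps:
U(y, z) = √3
8838*U((-4 - 1)*(0 + 0), p(-3, 6)) = 8838*√3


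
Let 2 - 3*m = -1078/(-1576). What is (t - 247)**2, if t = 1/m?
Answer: 64401750625/1075369 ≈ 59888.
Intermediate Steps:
m = 1037/2364 (m = 2/3 - (-1078)/(3*(-1576)) = 2/3 - (-1078)*(-1)/(3*1576) = 2/3 - 1/3*539/788 = 2/3 - 539/2364 = 1037/2364 ≈ 0.43866)
t = 2364/1037 (t = 1/(1037/2364) = 2364/1037 ≈ 2.2797)
(t - 247)**2 = (2364/1037 - 247)**2 = (-253775/1037)**2 = 64401750625/1075369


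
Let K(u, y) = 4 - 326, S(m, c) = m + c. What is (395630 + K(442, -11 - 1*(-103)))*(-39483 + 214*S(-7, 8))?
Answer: -15523349852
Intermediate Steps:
S(m, c) = c + m
K(u, y) = -322
(395630 + K(442, -11 - 1*(-103)))*(-39483 + 214*S(-7, 8)) = (395630 - 322)*(-39483 + 214*(8 - 7)) = 395308*(-39483 + 214*1) = 395308*(-39483 + 214) = 395308*(-39269) = -15523349852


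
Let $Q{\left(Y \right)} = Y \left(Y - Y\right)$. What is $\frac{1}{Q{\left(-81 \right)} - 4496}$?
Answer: $- \frac{1}{4496} \approx -0.00022242$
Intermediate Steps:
$Q{\left(Y \right)} = 0$ ($Q{\left(Y \right)} = Y 0 = 0$)
$\frac{1}{Q{\left(-81 \right)} - 4496} = \frac{1}{0 - 4496} = \frac{1}{-4496} = - \frac{1}{4496}$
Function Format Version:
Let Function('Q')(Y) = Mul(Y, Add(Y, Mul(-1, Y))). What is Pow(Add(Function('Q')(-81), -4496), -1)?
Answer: Rational(-1, 4496) ≈ -0.00022242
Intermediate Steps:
Function('Q')(Y) = 0 (Function('Q')(Y) = Mul(Y, 0) = 0)
Pow(Add(Function('Q')(-81), -4496), -1) = Pow(Add(0, -4496), -1) = Pow(-4496, -1) = Rational(-1, 4496)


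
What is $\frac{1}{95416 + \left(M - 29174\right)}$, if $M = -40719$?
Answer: $\frac{1}{25523} \approx 3.918 \cdot 10^{-5}$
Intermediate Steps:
$\frac{1}{95416 + \left(M - 29174\right)} = \frac{1}{95416 - 69893} = \frac{1}{25523}$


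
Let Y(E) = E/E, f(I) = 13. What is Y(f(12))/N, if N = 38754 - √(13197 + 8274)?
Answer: 12918/500617015 + √21471/1501851045 ≈ 2.5902e-5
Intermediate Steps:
N = 38754 - √21471 ≈ 38608.
Y(E) = 1
Y(f(12))/N = 1/(38754 - √21471)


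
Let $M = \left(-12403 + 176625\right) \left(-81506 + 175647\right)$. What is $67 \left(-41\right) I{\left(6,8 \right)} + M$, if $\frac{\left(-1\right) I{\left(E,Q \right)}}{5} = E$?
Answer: $15460105712$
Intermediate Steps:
$I{\left(E,Q \right)} = - 5 E$
$M = 15460023302$ ($M = 164222 \cdot 94141 = 15460023302$)
$67 \left(-41\right) I{\left(6,8 \right)} + M = 67 \left(-41\right) \left(\left(-5\right) 6\right) + 15460023302 = \left(-2747\right) \left(-30\right) + 15460023302 = 82410 + 15460023302 = 15460105712$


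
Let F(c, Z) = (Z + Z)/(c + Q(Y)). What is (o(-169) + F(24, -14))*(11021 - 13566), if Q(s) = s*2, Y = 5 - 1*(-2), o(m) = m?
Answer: 8207625/19 ≈ 4.3198e+5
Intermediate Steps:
Y = 7 (Y = 5 + 2 = 7)
Q(s) = 2*s
F(c, Z) = 2*Z/(14 + c) (F(c, Z) = (Z + Z)/(c + 2*7) = (2*Z)/(c + 14) = (2*Z)/(14 + c) = 2*Z/(14 + c))
(o(-169) + F(24, -14))*(11021 - 13566) = (-169 + 2*(-14)/(14 + 24))*(11021 - 13566) = (-169 + 2*(-14)/38)*(-2545) = (-169 + 2*(-14)*(1/38))*(-2545) = (-169 - 14/19)*(-2545) = -3225/19*(-2545) = 8207625/19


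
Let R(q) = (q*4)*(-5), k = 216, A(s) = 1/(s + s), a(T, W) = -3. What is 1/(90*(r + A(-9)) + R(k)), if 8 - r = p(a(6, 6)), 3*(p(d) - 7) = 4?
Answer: -1/4355 ≈ -0.00022962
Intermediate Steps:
p(d) = 25/3 (p(d) = 7 + (⅓)*4 = 7 + 4/3 = 25/3)
A(s) = 1/(2*s)
R(q) = -20*q (R(q) = (4*q)*(-5) = -20*q)
r = -⅓ (r = 8 - 1*25/3 = 8 - 25/3 = -⅓ ≈ -0.33333)
1/(90*(r + A(-9)) + R(k)) = 1/(90*(-⅓ + (½)/(-9)) - 20*216) = 1/(90*(-⅓ + (½)*(-⅑)) - 4320) = 1/(90*(-⅓ - 1/18) - 4320) = 1/(90*(-7/18) - 4320) = 1/(-35 - 4320) = 1/(-4355) = -1/4355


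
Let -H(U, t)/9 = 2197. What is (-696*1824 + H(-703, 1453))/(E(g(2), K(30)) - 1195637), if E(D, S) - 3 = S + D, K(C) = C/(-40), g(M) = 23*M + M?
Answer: 5157108/4782347 ≈ 1.0784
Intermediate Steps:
g(M) = 24*M
H(U, t) = -19773 (H(U, t) = -9*2197 = -19773)
K(C) = -C/40 (K(C) = C*(-1/40) = -C/40)
E(D, S) = 3 + D + S (E(D, S) = 3 + (S + D) = 3 + (D + S) = 3 + D + S)
(-696*1824 + H(-703, 1453))/(E(g(2), K(30)) - 1195637) = (-696*1824 - 19773)/((3 + 24*2 - 1/40*30) - 1195637) = (-1269504 - 19773)/((3 + 48 - ¾) - 1195637) = -1289277/(201/4 - 1195637) = -1289277/(-4782347/4) = -1289277*(-4/4782347) = 5157108/4782347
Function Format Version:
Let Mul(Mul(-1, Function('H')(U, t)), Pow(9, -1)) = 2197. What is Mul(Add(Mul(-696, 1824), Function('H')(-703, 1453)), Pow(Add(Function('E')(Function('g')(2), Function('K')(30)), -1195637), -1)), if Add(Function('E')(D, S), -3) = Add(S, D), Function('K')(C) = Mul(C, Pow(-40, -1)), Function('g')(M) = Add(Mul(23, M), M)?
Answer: Rational(5157108, 4782347) ≈ 1.0784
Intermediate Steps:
Function('g')(M) = Mul(24, M)
Function('H')(U, t) = -19773 (Function('H')(U, t) = Mul(-9, 2197) = -19773)
Function('K')(C) = Mul(Rational(-1, 40), C) (Function('K')(C) = Mul(C, Rational(-1, 40)) = Mul(Rational(-1, 40), C))
Function('E')(D, S) = Add(3, D, S) (Function('E')(D, S) = Add(3, Add(S, D)) = Add(3, Add(D, S)) = Add(3, D, S))
Mul(Add(Mul(-696, 1824), Function('H')(-703, 1453)), Pow(Add(Function('E')(Function('g')(2), Function('K')(30)), -1195637), -1)) = Mul(Add(Mul(-696, 1824), -19773), Pow(Add(Add(3, Mul(24, 2), Mul(Rational(-1, 40), 30)), -1195637), -1)) = Mul(Add(-1269504, -19773), Pow(Add(Add(3, 48, Rational(-3, 4)), -1195637), -1)) = Mul(-1289277, Pow(Add(Rational(201, 4), -1195637), -1)) = Mul(-1289277, Pow(Rational(-4782347, 4), -1)) = Mul(-1289277, Rational(-4, 4782347)) = Rational(5157108, 4782347)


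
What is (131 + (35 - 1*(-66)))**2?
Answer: 53824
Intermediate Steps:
(131 + (35 - 1*(-66)))**2 = (131 + (35 + 66))**2 = (131 + 101)**2 = 232**2 = 53824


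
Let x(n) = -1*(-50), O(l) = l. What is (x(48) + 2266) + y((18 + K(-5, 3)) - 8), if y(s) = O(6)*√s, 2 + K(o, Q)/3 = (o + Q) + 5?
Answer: 2316 + 6*√13 ≈ 2337.6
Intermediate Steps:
x(n) = 50
K(o, Q) = 9 + 3*Q + 3*o (K(o, Q) = -6 + 3*((o + Q) + 5) = -6 + 3*((Q + o) + 5) = -6 + 3*(5 + Q + o) = -6 + (15 + 3*Q + 3*o) = 9 + 3*Q + 3*o)
y(s) = 6*√s
(x(48) + 2266) + y((18 + K(-5, 3)) - 8) = (50 + 2266) + 6*√((18 + (9 + 3*3 + 3*(-5))) - 8) = 2316 + 6*√((18 + (9 + 9 - 15)) - 8) = 2316 + 6*√((18 + 3) - 8) = 2316 + 6*√(21 - 8) = 2316 + 6*√13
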